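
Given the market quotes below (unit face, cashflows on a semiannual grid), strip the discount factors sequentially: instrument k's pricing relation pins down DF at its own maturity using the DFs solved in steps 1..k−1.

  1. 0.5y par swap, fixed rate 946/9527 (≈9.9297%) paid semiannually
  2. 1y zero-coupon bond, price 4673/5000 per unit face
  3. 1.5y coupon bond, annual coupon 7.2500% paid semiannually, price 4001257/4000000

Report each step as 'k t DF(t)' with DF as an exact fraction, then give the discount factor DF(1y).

1 1/2 9527/10000
2 1 4673/5000
3 3/2 8993/10000
DF(1y) = 4673/5000 ≈ 0.934600

step 1 [0.5y] swap r/2=473/9527: DF=(1 − 473/9527·(0))/(1+473/9527) = 9527/10000 ≈ 0.952700
step 2 [1y] zero: DF = P = 4673/5000 ≈ 0.934600
step 3 [1.5y] bond c/2=29/800: DF=(4001257/4000000 − 29/800·(0.952700+0.934600))/(1+29/800) = 8993/10000 ≈ 0.899300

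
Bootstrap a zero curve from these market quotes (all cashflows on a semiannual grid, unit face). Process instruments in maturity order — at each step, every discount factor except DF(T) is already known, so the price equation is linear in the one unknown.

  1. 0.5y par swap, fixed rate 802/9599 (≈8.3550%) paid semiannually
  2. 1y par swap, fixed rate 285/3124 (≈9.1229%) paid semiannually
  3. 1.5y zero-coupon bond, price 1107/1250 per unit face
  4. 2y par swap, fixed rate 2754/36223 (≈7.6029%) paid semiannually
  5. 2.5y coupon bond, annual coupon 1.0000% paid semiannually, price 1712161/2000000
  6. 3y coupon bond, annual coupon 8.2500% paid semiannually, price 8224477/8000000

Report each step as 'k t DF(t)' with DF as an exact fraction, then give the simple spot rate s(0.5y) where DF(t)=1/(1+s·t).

step 1 [0.5y] swap r/2=401/9599: DF=(1 − 401/9599·(0))/(1+401/9599) = 9599/10000 ≈ 0.959900
step 2 [1y] swap r/2=285/6248: DF=(1 − 285/6248·(0.959900))/(1+285/6248) = 1829/2000 ≈ 0.914500
step 3 [1.5y] zero: DF = P = 1107/1250 ≈ 0.885600
step 4 [2y] swap r/2=1377/36223: DF=(1 − 1377/36223·(0.959900+0.914500+0.885600))/(1+1377/36223) = 8623/10000 ≈ 0.862300
step 5 [2.5y] bond c/2=1/200: DF=(1712161/2000000 − 1/200·(0.959900+0.914500+0.885600+0.862300))/(1+1/200) = 4169/5000 ≈ 0.833800
step 6 [3y] bond c/2=33/800: DF=(8224477/8000000 − 33/800·(0.959900+0.914500+0.885600+0.862300+0.833800))/(1+33/800) = 2027/2500 ≈ 0.810800

1 1/2 9599/10000
2 1 1829/2000
3 3/2 1107/1250
4 2 8623/10000
5 5/2 4169/5000
6 3 2027/2500
s(0.5y) = (1/(9599/10000) − 1)/(1/2) = 802/9599 ≈ 8.3550%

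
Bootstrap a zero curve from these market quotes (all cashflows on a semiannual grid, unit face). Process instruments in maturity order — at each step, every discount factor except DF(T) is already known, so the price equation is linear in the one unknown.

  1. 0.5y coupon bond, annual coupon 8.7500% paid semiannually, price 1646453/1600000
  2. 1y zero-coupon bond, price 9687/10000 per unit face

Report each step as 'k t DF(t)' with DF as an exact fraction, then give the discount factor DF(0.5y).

1 1/2 9859/10000
2 1 9687/10000
DF(0.5y) = 9859/10000 ≈ 0.985900

step 1 [0.5y] bond c/2=7/160: DF=(1646453/1600000 − 7/160·(0))/(1+7/160) = 9859/10000 ≈ 0.985900
step 2 [1y] zero: DF = P = 9687/10000 ≈ 0.968700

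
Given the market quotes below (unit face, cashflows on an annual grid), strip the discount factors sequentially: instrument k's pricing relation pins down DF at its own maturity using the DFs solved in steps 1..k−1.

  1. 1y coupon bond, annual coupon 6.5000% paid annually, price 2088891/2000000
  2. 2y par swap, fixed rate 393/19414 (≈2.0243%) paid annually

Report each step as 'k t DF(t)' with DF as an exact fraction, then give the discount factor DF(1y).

step 1 [1y] bond c/1=13/200: DF=(2088891/2000000 − 13/200·(0))/(1+13/200) = 9807/10000 ≈ 0.980700
step 2 [2y] swap r/1=393/19414: DF=(1 − 393/19414·(0.980700))/(1+393/19414) = 9607/10000 ≈ 0.960700

1 1 9807/10000
2 2 9607/10000
DF(1y) = 9807/10000 ≈ 0.980700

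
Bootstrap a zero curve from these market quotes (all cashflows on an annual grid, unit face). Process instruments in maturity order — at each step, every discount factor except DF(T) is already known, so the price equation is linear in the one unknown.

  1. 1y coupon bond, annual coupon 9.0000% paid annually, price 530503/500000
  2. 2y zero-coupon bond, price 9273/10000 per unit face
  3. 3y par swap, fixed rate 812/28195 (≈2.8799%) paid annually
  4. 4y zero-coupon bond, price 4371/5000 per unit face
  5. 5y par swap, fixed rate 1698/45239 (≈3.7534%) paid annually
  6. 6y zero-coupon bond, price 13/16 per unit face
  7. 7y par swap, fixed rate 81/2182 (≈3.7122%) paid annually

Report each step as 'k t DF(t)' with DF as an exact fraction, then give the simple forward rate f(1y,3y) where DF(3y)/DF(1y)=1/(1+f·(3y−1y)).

1 1 4867/5000
2 2 9273/10000
3 3 2297/2500
4 4 4371/5000
5 5 4151/5000
6 6 13/16
7 7 1933/2500
f(1y,3y) = ((4867/5000)/(2297/2500) − 1)/(2) = 273/9188 ≈ 2.9713%

step 1 [1y] bond c/1=9/100: DF=(530503/500000 − 9/100·(0))/(1+9/100) = 4867/5000 ≈ 0.973400
step 2 [2y] zero: DF = P = 9273/10000 ≈ 0.927300
step 3 [3y] swap r/1=812/28195: DF=(1 − 812/28195·(0.973400+0.927300))/(1+812/28195) = 2297/2500 ≈ 0.918800
step 4 [4y] zero: DF = P = 4371/5000 ≈ 0.874200
step 5 [5y] swap r/1=1698/45239: DF=(1 − 1698/45239·(0.973400+0.927300+0.918800+0.874200))/(1+1698/45239) = 4151/5000 ≈ 0.830200
step 6 [6y] zero: DF = P = 13/16 ≈ 0.812500
step 7 [7y] swap r/1=81/2182: DF=(1 − 81/2182·(0.973400+0.927300+0.918800+0.874200+0.830200+0.812500))/(1+81/2182) = 1933/2500 ≈ 0.773200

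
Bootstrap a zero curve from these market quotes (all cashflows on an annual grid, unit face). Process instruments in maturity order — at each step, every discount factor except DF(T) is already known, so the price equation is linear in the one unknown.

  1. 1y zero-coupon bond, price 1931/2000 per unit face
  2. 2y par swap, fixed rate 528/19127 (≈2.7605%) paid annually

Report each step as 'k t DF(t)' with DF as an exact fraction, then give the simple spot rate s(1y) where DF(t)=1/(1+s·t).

step 1 [1y] zero: DF = P = 1931/2000 ≈ 0.965500
step 2 [2y] swap r/1=528/19127: DF=(1 − 528/19127·(0.965500))/(1+528/19127) = 592/625 ≈ 0.947200

1 1 1931/2000
2 2 592/625
s(1y) = (1/(1931/2000) − 1)/(1) = 69/1931 ≈ 3.5733%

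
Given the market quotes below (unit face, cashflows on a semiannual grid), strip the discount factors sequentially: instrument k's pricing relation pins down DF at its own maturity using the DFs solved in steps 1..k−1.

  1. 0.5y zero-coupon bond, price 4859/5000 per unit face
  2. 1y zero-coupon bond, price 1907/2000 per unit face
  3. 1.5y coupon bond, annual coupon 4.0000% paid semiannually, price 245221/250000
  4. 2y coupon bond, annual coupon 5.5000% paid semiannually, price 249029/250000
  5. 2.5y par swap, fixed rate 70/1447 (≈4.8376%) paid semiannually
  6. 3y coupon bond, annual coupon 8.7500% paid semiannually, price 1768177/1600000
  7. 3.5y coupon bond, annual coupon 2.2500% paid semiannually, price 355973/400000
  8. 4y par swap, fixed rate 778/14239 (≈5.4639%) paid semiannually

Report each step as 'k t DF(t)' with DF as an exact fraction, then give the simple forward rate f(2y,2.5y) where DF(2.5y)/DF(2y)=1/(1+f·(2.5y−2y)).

1 1/2 4859/5000
2 1 1907/2000
3 3/2 9239/10000
4 2 2233/2500
5 5/2 111/125
6 3 8647/10000
7 7/2 8189/10000
8 4 1611/2000
f(2y,2.5y) = ((2233/2500)/(111/125) − 1)/(1/2) = 13/1110 ≈ 1.1712%

step 1 [0.5y] zero: DF = P = 4859/5000 ≈ 0.971800
step 2 [1y] zero: DF = P = 1907/2000 ≈ 0.953500
step 3 [1.5y] bond c/2=1/50: DF=(245221/250000 − 1/50·(0.971800+0.953500))/(1+1/50) = 9239/10000 ≈ 0.923900
step 4 [2y] bond c/2=11/400: DF=(249029/250000 − 11/400·(0.971800+0.953500+0.923900))/(1+11/400) = 2233/2500 ≈ 0.893200
step 5 [2.5y] swap r/2=35/1447: DF=(1 − 35/1447·(0.971800+0.953500+0.923900+0.893200))/(1+35/1447) = 111/125 ≈ 0.888000
step 6 [3y] bond c/2=7/160: DF=(1768177/1600000 − 7/160·(0.971800+0.953500+0.923900+0.893200+0.888000))/(1+7/160) = 8647/10000 ≈ 0.864700
step 7 [3.5y] bond c/2=9/800: DF=(355973/400000 − 9/800·(0.971800+0.953500+0.923900+0.893200+0.888000+0.864700))/(1+9/800) = 8189/10000 ≈ 0.818900
step 8 [4y] swap r/2=389/14239: DF=(1 − 389/14239·(0.971800+0.953500+0.923900+0.893200+0.888000+0.864700+0.818900))/(1+389/14239) = 1611/2000 ≈ 0.805500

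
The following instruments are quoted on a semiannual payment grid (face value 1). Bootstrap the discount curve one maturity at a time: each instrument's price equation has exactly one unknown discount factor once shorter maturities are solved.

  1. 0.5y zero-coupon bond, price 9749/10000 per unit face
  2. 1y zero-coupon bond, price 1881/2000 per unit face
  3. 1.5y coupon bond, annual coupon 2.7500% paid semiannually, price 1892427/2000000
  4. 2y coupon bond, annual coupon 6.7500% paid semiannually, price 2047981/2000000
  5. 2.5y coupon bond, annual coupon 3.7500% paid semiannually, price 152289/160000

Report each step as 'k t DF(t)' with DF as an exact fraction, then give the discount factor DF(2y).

step 1 [0.5y] zero: DF = P = 9749/10000 ≈ 0.974900
step 2 [1y] zero: DF = P = 1881/2000 ≈ 0.940500
step 3 [1.5y] bond c/2=11/800: DF=(1892427/2000000 − 11/800·(0.974900+0.940500))/(1+11/800) = 4537/5000 ≈ 0.907400
step 4 [2y] bond c/2=27/800: DF=(2047981/2000000 − 27/800·(0.974900+0.940500+0.907400))/(1+27/800) = 1123/1250 ≈ 0.898400
step 5 [2.5y] bond c/2=3/160: DF=(152289/160000 − 3/160·(0.974900+0.940500+0.907400+0.898400))/(1+3/160) = 4329/5000 ≈ 0.865800

1 1/2 9749/10000
2 1 1881/2000
3 3/2 4537/5000
4 2 1123/1250
5 5/2 4329/5000
DF(2y) = 1123/1250 ≈ 0.898400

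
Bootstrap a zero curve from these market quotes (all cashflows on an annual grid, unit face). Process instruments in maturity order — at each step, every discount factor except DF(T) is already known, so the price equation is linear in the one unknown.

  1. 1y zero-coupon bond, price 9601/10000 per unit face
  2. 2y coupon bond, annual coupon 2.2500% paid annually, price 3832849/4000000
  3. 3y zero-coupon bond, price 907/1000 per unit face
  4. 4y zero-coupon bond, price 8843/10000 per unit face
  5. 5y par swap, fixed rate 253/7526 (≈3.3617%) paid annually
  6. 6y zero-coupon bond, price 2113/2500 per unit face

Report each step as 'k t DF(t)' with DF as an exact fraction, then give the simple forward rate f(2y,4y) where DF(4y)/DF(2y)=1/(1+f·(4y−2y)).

1 1 9601/10000
2 2 229/250
3 3 907/1000
4 4 8843/10000
5 5 4241/5000
6 6 2113/2500
f(2y,4y) = ((229/250)/(8843/10000) − 1)/(2) = 317/17686 ≈ 1.7924%

step 1 [1y] zero: DF = P = 9601/10000 ≈ 0.960100
step 2 [2y] bond c/1=9/400: DF=(3832849/4000000 − 9/400·(0.960100))/(1+9/400) = 229/250 ≈ 0.916000
step 3 [3y] zero: DF = P = 907/1000 ≈ 0.907000
step 4 [4y] zero: DF = P = 8843/10000 ≈ 0.884300
step 5 [5y] swap r/1=253/7526: DF=(1 − 253/7526·(0.960100+0.916000+0.907000+0.884300))/(1+253/7526) = 4241/5000 ≈ 0.848200
step 6 [6y] zero: DF = P = 2113/2500 ≈ 0.845200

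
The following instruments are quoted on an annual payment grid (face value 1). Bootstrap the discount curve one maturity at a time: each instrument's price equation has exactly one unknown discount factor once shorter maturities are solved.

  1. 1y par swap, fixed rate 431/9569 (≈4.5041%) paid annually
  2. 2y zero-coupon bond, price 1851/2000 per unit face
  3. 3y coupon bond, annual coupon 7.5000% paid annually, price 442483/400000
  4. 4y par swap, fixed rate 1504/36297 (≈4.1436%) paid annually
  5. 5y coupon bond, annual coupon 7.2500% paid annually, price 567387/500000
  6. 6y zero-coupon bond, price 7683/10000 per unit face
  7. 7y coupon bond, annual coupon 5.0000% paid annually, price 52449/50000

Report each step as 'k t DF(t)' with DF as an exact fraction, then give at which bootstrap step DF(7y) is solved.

step 1 [1y] swap r/1=431/9569: DF=(1 − 431/9569·(0))/(1+431/9569) = 9569/10000 ≈ 0.956900
step 2 [2y] zero: DF = P = 1851/2000 ≈ 0.925500
step 3 [3y] bond c/1=3/40: DF=(442483/400000 − 3/40·(0.956900+0.925500))/(1+3/40) = 8977/10000 ≈ 0.897700
step 4 [4y] swap r/1=1504/36297: DF=(1 − 1504/36297·(0.956900+0.925500+0.897700))/(1+1504/36297) = 531/625 ≈ 0.849600
step 5 [5y] bond c/1=29/400: DF=(567387/500000 − 29/400·(0.956900+0.925500+0.897700+0.849600))/(1+29/400) = 8127/10000 ≈ 0.812700
step 6 [6y] zero: DF = P = 7683/10000 ≈ 0.768300
step 7 [7y] bond c/1=1/20: DF=(52449/50000 − 1/20·(0.956900+0.925500+0.897700+0.849600+0.812700+0.768300))/(1+1/20) = 7509/10000 ≈ 0.750900

1 1 9569/10000
2 2 1851/2000
3 3 8977/10000
4 4 531/625
5 5 8127/10000
6 6 7683/10000
7 7 7509/10000
DF(7y) is solved at step 7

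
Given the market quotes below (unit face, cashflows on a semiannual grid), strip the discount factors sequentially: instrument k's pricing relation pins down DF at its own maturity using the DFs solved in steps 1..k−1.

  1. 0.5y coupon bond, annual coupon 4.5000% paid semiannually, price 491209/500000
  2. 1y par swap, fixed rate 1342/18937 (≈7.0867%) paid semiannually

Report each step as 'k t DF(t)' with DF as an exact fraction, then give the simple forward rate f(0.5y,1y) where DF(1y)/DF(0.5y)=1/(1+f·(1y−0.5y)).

1 1/2 1201/1250
2 1 9329/10000
f(0.5y,1y) = ((1201/1250)/(9329/10000) − 1)/(1/2) = 558/9329 ≈ 5.9813%

step 1 [0.5y] bond c/2=9/400: DF=(491209/500000 − 9/400·(0))/(1+9/400) = 1201/1250 ≈ 0.960800
step 2 [1y] swap r/2=671/18937: DF=(1 − 671/18937·(0.960800))/(1+671/18937) = 9329/10000 ≈ 0.932900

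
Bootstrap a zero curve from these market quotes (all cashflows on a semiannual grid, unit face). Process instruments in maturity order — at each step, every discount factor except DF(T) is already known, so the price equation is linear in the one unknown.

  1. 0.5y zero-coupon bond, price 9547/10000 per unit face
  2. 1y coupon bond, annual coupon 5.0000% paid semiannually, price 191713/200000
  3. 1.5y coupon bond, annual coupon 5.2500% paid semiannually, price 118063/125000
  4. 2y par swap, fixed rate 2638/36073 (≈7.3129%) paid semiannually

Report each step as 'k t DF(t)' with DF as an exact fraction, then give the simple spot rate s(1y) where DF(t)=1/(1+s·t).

1 1/2 9547/10000
2 1 9119/10000
3 3/2 4363/5000
4 2 8681/10000
s(1y) = (1/(9119/10000) − 1)/(1) = 881/9119 ≈ 9.6611%

step 1 [0.5y] zero: DF = P = 9547/10000 ≈ 0.954700
step 2 [1y] bond c/2=1/40: DF=(191713/200000 − 1/40·(0.954700))/(1+1/40) = 9119/10000 ≈ 0.911900
step 3 [1.5y] bond c/2=21/800: DF=(118063/125000 − 21/800·(0.954700+0.911900))/(1+21/800) = 4363/5000 ≈ 0.872600
step 4 [2y] swap r/2=1319/36073: DF=(1 − 1319/36073·(0.954700+0.911900+0.872600))/(1+1319/36073) = 8681/10000 ≈ 0.868100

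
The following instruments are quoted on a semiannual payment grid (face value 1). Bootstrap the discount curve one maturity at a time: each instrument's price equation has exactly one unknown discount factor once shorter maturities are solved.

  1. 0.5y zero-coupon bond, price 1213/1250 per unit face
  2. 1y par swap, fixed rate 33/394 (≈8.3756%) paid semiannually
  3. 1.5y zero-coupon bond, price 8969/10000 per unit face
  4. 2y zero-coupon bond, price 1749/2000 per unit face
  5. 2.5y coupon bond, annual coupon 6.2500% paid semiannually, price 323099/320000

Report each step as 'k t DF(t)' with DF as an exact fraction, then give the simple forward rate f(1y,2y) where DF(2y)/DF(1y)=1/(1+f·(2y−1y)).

step 1 [0.5y] zero: DF = P = 1213/1250 ≈ 0.970400
step 2 [1y] swap r/2=33/788: DF=(1 − 33/788·(0.970400))/(1+33/788) = 1151/1250 ≈ 0.920800
step 3 [1.5y] zero: DF = P = 8969/10000 ≈ 0.896900
step 4 [2y] zero: DF = P = 1749/2000 ≈ 0.874500
step 5 [2.5y] bond c/2=1/32: DF=(323099/320000 − 1/32·(0.970400+0.920800+0.896900+0.874500))/(1+1/32) = 8681/10000 ≈ 0.868100

1 1/2 1213/1250
2 1 1151/1250
3 3/2 8969/10000
4 2 1749/2000
5 5/2 8681/10000
f(1y,2y) = ((1151/1250)/(1749/2000) − 1)/(1) = 463/8745 ≈ 5.2945%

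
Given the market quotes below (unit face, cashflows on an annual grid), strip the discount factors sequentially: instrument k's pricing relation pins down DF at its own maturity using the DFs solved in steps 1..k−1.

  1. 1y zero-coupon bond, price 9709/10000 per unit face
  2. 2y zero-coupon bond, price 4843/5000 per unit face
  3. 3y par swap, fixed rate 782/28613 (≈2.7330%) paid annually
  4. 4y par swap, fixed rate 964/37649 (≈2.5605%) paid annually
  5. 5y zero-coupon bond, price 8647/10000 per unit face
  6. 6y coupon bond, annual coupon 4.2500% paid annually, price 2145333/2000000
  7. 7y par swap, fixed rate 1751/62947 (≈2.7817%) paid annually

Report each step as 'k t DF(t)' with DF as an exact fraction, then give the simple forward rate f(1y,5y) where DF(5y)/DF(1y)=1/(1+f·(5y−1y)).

step 1 [1y] zero: DF = P = 9709/10000 ≈ 0.970900
step 2 [2y] zero: DF = P = 4843/5000 ≈ 0.968600
step 3 [3y] swap r/1=782/28613: DF=(1 − 782/28613·(0.970900+0.968600))/(1+782/28613) = 4609/5000 ≈ 0.921800
step 4 [4y] swap r/1=964/37649: DF=(1 − 964/37649·(0.970900+0.968600+0.921800))/(1+964/37649) = 2259/2500 ≈ 0.903600
step 5 [5y] zero: DF = P = 8647/10000 ≈ 0.864700
step 6 [6y] bond c/1=17/400: DF=(2145333/2000000 − 17/400·(0.970900+0.968600+0.921800+0.903600+0.864700))/(1+17/400) = 4201/5000 ≈ 0.840200
step 7 [7y] swap r/1=1751/62947: DF=(1 − 1751/62947·(0.970900+0.968600+0.921800+0.903600+0.864700+0.840200))/(1+1751/62947) = 8249/10000 ≈ 0.824900

1 1 9709/10000
2 2 4843/5000
3 3 4609/5000
4 4 2259/2500
5 5 8647/10000
6 6 4201/5000
7 7 8249/10000
f(1y,5y) = ((9709/10000)/(8647/10000) − 1)/(4) = 531/17294 ≈ 3.0704%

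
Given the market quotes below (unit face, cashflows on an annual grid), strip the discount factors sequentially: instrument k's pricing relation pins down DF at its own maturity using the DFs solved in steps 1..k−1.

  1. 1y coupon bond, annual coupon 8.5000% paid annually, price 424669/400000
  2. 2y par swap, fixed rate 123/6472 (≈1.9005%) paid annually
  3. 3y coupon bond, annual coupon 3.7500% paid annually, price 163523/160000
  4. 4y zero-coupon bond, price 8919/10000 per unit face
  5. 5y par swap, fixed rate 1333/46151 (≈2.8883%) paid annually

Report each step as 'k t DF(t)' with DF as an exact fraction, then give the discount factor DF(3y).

1 1 1957/2000
2 2 9631/10000
3 3 9149/10000
4 4 8919/10000
5 5 8667/10000
DF(3y) = 9149/10000 ≈ 0.914900

step 1 [1y] bond c/1=17/200: DF=(424669/400000 − 17/200·(0))/(1+17/200) = 1957/2000 ≈ 0.978500
step 2 [2y] swap r/1=123/6472: DF=(1 − 123/6472·(0.978500))/(1+123/6472) = 9631/10000 ≈ 0.963100
step 3 [3y] bond c/1=3/80: DF=(163523/160000 − 3/80·(0.978500+0.963100))/(1+3/80) = 9149/10000 ≈ 0.914900
step 4 [4y] zero: DF = P = 8919/10000 ≈ 0.891900
step 5 [5y] swap r/1=1333/46151: DF=(1 − 1333/46151·(0.978500+0.963100+0.914900+0.891900))/(1+1333/46151) = 8667/10000 ≈ 0.866700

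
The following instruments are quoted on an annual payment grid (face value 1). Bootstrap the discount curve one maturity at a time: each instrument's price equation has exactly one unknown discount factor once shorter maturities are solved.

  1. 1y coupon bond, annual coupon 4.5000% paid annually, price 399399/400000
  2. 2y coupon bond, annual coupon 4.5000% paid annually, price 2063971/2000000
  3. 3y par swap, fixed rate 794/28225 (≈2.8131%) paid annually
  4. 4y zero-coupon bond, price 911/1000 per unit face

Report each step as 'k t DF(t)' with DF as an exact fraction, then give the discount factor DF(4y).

step 1 [1y] bond c/1=9/200: DF=(399399/400000 − 9/200·(0))/(1+9/200) = 1911/2000 ≈ 0.955500
step 2 [2y] bond c/1=9/200: DF=(2063971/2000000 − 9/200·(0.955500))/(1+9/200) = 1183/1250 ≈ 0.946400
step 3 [3y] swap r/1=794/28225: DF=(1 − 794/28225·(0.955500+0.946400))/(1+794/28225) = 4603/5000 ≈ 0.920600
step 4 [4y] zero: DF = P = 911/1000 ≈ 0.911000

1 1 1911/2000
2 2 1183/1250
3 3 4603/5000
4 4 911/1000
DF(4y) = 911/1000 ≈ 0.911000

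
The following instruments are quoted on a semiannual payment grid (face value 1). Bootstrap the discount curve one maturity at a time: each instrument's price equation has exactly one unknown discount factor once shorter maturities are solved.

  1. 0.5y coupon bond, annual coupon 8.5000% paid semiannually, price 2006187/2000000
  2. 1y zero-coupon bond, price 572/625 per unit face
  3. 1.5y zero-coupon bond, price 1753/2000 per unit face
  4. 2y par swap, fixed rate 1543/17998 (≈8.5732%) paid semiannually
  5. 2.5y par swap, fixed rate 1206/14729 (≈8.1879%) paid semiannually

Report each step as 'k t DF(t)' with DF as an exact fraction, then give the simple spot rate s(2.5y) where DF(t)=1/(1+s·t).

step 1 [0.5y] bond c/2=17/400: DF=(2006187/2000000 − 17/400·(0))/(1+17/400) = 4811/5000 ≈ 0.962200
step 2 [1y] zero: DF = P = 572/625 ≈ 0.915200
step 3 [1.5y] zero: DF = P = 1753/2000 ≈ 0.876500
step 4 [2y] swap r/2=1543/35996: DF=(1 − 1543/35996·(0.962200+0.915200+0.876500))/(1+1543/35996) = 8457/10000 ≈ 0.845700
step 5 [2.5y] swap r/2=603/14729: DF=(1 − 603/14729·(0.962200+0.915200+0.876500+0.845700))/(1+603/14729) = 8191/10000 ≈ 0.819100

1 1/2 4811/5000
2 1 572/625
3 3/2 1753/2000
4 2 8457/10000
5 5/2 8191/10000
s(2.5y) = (1/(8191/10000) − 1)/(5/2) = 3618/40955 ≈ 8.8341%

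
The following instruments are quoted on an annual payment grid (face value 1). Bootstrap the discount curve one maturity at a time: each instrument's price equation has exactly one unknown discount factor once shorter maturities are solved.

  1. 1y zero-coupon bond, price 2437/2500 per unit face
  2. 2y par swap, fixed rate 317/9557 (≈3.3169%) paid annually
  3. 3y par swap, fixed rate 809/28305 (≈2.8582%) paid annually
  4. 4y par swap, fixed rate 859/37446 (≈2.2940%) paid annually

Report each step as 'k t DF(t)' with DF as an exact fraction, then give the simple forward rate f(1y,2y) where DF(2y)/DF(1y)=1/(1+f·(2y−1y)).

step 1 [1y] zero: DF = P = 2437/2500 ≈ 0.974800
step 2 [2y] swap r/1=317/9557: DF=(1 − 317/9557·(0.974800))/(1+317/9557) = 4683/5000 ≈ 0.936600
step 3 [3y] swap r/1=809/28305: DF=(1 − 809/28305·(0.974800+0.936600))/(1+809/28305) = 9191/10000 ≈ 0.919100
step 4 [4y] swap r/1=859/37446: DF=(1 − 859/37446·(0.974800+0.936600+0.919100))/(1+859/37446) = 9141/10000 ≈ 0.914100

1 1 2437/2500
2 2 4683/5000
3 3 9191/10000
4 4 9141/10000
f(1y,2y) = ((2437/2500)/(4683/5000) − 1)/(1) = 191/4683 ≈ 4.0786%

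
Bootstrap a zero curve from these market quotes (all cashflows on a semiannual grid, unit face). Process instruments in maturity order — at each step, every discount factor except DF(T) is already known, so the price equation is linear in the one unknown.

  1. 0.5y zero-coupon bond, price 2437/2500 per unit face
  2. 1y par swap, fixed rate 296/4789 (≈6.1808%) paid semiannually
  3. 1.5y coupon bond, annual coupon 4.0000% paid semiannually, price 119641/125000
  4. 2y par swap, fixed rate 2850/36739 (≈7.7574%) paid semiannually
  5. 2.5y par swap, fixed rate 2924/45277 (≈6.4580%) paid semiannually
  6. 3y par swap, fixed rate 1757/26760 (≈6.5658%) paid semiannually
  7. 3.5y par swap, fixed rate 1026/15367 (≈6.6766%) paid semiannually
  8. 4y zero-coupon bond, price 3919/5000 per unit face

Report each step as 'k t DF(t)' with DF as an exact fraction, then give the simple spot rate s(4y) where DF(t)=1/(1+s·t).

1 1/2 2437/2500
2 1 588/625
3 3/2 563/625
4 2 343/400
5 5/2 4269/5000
6 3 8243/10000
7 7/2 1987/2500
8 4 3919/5000
s(4y) = (1/(3919/5000) − 1)/(4) = 1081/15676 ≈ 6.8959%

step 1 [0.5y] zero: DF = P = 2437/2500 ≈ 0.974800
step 2 [1y] swap r/2=148/4789: DF=(1 − 148/4789·(0.974800))/(1+148/4789) = 588/625 ≈ 0.940800
step 3 [1.5y] bond c/2=1/50: DF=(119641/125000 − 1/50·(0.974800+0.940800))/(1+1/50) = 563/625 ≈ 0.900800
step 4 [2y] swap r/2=1425/36739: DF=(1 − 1425/36739·(0.974800+0.940800+0.900800))/(1+1425/36739) = 343/400 ≈ 0.857500
step 5 [2.5y] swap r/2=1462/45277: DF=(1 − 1462/45277·(0.974800+0.940800+0.900800+0.857500))/(1+1462/45277) = 4269/5000 ≈ 0.853800
step 6 [3y] swap r/2=1757/53520: DF=(1 − 1757/53520·(0.974800+0.940800+0.900800+0.857500+0.853800))/(1+1757/53520) = 8243/10000 ≈ 0.824300
step 7 [3.5y] swap r/2=513/15367: DF=(1 − 513/15367·(0.974800+0.940800+0.900800+0.857500+0.853800+0.824300))/(1+513/15367) = 1987/2500 ≈ 0.794800
step 8 [4y] zero: DF = P = 3919/5000 ≈ 0.783800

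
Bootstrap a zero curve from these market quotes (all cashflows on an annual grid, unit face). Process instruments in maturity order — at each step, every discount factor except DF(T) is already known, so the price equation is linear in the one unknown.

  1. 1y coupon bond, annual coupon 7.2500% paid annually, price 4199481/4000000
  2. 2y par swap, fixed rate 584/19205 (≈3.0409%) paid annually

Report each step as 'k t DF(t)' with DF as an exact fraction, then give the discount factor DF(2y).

1 1 9789/10000
2 2 1177/1250
DF(2y) = 1177/1250 ≈ 0.941600

step 1 [1y] bond c/1=29/400: DF=(4199481/4000000 − 29/400·(0))/(1+29/400) = 9789/10000 ≈ 0.978900
step 2 [2y] swap r/1=584/19205: DF=(1 − 584/19205·(0.978900))/(1+584/19205) = 1177/1250 ≈ 0.941600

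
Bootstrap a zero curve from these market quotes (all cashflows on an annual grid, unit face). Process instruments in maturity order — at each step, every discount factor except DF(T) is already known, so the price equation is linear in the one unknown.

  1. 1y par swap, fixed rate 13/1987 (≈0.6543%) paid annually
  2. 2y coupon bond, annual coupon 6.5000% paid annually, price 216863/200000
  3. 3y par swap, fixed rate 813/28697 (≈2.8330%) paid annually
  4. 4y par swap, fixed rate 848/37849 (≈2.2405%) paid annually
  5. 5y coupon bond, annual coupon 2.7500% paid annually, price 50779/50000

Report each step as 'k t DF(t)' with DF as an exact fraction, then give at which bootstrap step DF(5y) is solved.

1 1 1987/2000
2 2 383/400
3 3 9187/10000
4 4 572/625
5 5 8871/10000
DF(5y) is solved at step 5

step 1 [1y] swap r/1=13/1987: DF=(1 − 13/1987·(0))/(1+13/1987) = 1987/2000 ≈ 0.993500
step 2 [2y] bond c/1=13/200: DF=(216863/200000 − 13/200·(0.993500))/(1+13/200) = 383/400 ≈ 0.957500
step 3 [3y] swap r/1=813/28697: DF=(1 − 813/28697·(0.993500+0.957500))/(1+813/28697) = 9187/10000 ≈ 0.918700
step 4 [4y] swap r/1=848/37849: DF=(1 − 848/37849·(0.993500+0.957500+0.918700))/(1+848/37849) = 572/625 ≈ 0.915200
step 5 [5y] bond c/1=11/400: DF=(50779/50000 − 11/400·(0.993500+0.957500+0.918700+0.915200))/(1+11/400) = 8871/10000 ≈ 0.887100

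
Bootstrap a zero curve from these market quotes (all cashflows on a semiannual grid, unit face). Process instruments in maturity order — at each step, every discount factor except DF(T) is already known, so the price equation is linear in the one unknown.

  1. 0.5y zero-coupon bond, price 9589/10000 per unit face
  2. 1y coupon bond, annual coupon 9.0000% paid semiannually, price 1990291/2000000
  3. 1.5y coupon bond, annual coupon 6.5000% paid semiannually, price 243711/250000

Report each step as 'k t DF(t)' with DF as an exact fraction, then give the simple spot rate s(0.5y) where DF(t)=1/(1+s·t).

1 1/2 9589/10000
2 1 911/1000
3 3/2 8853/10000
s(0.5y) = (1/(9589/10000) − 1)/(1/2) = 822/9589 ≈ 8.5723%

step 1 [0.5y] zero: DF = P = 9589/10000 ≈ 0.958900
step 2 [1y] bond c/2=9/200: DF=(1990291/2000000 − 9/200·(0.958900))/(1+9/200) = 911/1000 ≈ 0.911000
step 3 [1.5y] bond c/2=13/400: DF=(243711/250000 − 13/400·(0.958900+0.911000))/(1+13/400) = 8853/10000 ≈ 0.885300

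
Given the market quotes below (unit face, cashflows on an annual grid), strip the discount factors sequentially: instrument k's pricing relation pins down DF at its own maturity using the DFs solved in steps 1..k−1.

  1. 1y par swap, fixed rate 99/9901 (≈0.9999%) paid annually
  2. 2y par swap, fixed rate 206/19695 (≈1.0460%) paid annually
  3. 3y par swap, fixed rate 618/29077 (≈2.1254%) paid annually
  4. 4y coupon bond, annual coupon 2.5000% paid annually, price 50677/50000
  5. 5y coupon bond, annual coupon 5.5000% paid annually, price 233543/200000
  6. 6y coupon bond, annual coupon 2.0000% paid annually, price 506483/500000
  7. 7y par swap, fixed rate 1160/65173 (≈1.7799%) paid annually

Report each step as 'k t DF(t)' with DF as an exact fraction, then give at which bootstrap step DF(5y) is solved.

step 1 [1y] swap r/1=99/9901: DF=(1 − 99/9901·(0))/(1+99/9901) = 9901/10000 ≈ 0.990100
step 2 [2y] swap r/1=206/19695: DF=(1 − 206/19695·(0.990100))/(1+206/19695) = 4897/5000 ≈ 0.979400
step 3 [3y] swap r/1=618/29077: DF=(1 − 618/29077·(0.990100+0.979400))/(1+618/29077) = 4691/5000 ≈ 0.938200
step 4 [4y] bond c/1=1/40: DF=(50677/50000 − 1/40·(0.990100+0.979400+0.938200))/(1+1/40) = 9179/10000 ≈ 0.917900
step 5 [5y] bond c/1=11/200: DF=(233543/200000 − 11/200·(0.990100+0.979400+0.938200+0.917900))/(1+11/200) = 4537/5000 ≈ 0.907400
step 6 [6y] bond c/1=1/50: DF=(506483/500000 − 1/50·(0.990100+0.979400+0.938200+0.917900+0.907400))/(1+1/50) = 9003/10000 ≈ 0.900300
step 7 [7y] swap r/1=1160/65173: DF=(1 − 1160/65173·(0.990100+0.979400+0.938200+0.917900+0.907400+0.900300))/(1+1160/65173) = 221/250 ≈ 0.884000

1 1 9901/10000
2 2 4897/5000
3 3 4691/5000
4 4 9179/10000
5 5 4537/5000
6 6 9003/10000
7 7 221/250
DF(5y) is solved at step 5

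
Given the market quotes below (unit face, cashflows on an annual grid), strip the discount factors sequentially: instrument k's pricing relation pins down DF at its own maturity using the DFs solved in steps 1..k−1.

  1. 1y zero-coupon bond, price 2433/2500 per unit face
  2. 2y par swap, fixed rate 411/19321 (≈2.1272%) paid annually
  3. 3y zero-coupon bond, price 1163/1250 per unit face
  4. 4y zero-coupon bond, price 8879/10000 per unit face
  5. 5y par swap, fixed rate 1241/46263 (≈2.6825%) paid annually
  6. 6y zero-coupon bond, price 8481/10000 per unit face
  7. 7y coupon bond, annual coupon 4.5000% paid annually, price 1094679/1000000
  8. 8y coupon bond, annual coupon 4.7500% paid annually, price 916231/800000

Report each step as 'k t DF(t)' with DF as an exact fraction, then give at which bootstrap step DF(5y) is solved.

1 1 2433/2500
2 2 9589/10000
3 3 1163/1250
4 4 8879/10000
5 5 8759/10000
6 6 8481/10000
7 7 4059/5000
8 8 8083/10000
DF(5y) is solved at step 5

step 1 [1y] zero: DF = P = 2433/2500 ≈ 0.973200
step 2 [2y] swap r/1=411/19321: DF=(1 − 411/19321·(0.973200))/(1+411/19321) = 9589/10000 ≈ 0.958900
step 3 [3y] zero: DF = P = 1163/1250 ≈ 0.930400
step 4 [4y] zero: DF = P = 8879/10000 ≈ 0.887900
step 5 [5y] swap r/1=1241/46263: DF=(1 − 1241/46263·(0.973200+0.958900+0.930400+0.887900))/(1+1241/46263) = 8759/10000 ≈ 0.875900
step 6 [6y] zero: DF = P = 8481/10000 ≈ 0.848100
step 7 [7y] bond c/1=9/200: DF=(1094679/1000000 − 9/200·(0.973200+0.958900+0.930400+0.887900+0.875900+0.848100))/(1+9/200) = 4059/5000 ≈ 0.811800
step 8 [8y] bond c/1=19/400: DF=(916231/800000 − 19/400·(0.973200+0.958900+0.930400+0.887900+0.875900+0.848100+0.811800))/(1+19/400) = 8083/10000 ≈ 0.808300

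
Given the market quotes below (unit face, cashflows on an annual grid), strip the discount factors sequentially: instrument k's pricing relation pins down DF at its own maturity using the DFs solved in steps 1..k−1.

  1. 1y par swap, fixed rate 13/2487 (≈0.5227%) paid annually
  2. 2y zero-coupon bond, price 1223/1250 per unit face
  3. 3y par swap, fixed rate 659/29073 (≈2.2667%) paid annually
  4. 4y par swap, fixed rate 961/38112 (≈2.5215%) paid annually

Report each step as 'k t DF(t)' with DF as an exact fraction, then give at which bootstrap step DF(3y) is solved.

1 1 2487/2500
2 2 1223/1250
3 3 9341/10000
4 4 9039/10000
DF(3y) is solved at step 3

step 1 [1y] swap r/1=13/2487: DF=(1 − 13/2487·(0))/(1+13/2487) = 2487/2500 ≈ 0.994800
step 2 [2y] zero: DF = P = 1223/1250 ≈ 0.978400
step 3 [3y] swap r/1=659/29073: DF=(1 − 659/29073·(0.994800+0.978400))/(1+659/29073) = 9341/10000 ≈ 0.934100
step 4 [4y] swap r/1=961/38112: DF=(1 − 961/38112·(0.994800+0.978400+0.934100))/(1+961/38112) = 9039/10000 ≈ 0.903900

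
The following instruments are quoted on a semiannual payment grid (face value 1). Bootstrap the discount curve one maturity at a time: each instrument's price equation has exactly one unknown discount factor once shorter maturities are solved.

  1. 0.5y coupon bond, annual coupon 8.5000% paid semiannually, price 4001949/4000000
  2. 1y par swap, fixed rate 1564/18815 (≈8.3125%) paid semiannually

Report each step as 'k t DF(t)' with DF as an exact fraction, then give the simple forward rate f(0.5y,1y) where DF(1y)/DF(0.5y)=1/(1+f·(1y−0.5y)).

step 1 [0.5y] bond c/2=17/400: DF=(4001949/4000000 − 17/400·(0))/(1+17/400) = 9597/10000 ≈ 0.959700
step 2 [1y] swap r/2=782/18815: DF=(1 − 782/18815·(0.959700))/(1+782/18815) = 4609/5000 ≈ 0.921800

1 1/2 9597/10000
2 1 4609/5000
f(0.5y,1y) = ((9597/10000)/(4609/5000) − 1)/(1/2) = 379/4609 ≈ 8.2230%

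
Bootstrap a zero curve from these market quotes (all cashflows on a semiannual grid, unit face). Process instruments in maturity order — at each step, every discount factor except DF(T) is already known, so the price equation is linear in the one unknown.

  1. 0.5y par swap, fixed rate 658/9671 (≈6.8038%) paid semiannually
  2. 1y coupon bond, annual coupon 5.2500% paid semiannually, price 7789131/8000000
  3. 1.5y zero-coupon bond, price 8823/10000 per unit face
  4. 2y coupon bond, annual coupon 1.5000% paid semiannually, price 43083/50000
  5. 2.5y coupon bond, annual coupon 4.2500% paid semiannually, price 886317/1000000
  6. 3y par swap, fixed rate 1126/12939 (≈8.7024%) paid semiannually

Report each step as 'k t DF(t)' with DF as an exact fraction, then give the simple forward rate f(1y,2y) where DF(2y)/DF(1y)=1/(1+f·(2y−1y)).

1 1/2 9671/10000
2 1 231/250
3 3/2 8823/10000
4 2 4173/5000
5 5/2 991/1250
6 3 1937/2500
f(1y,2y) = ((231/250)/(4173/5000) − 1)/(1) = 149/1391 ≈ 10.7117%

step 1 [0.5y] swap r/2=329/9671: DF=(1 − 329/9671·(0))/(1+329/9671) = 9671/10000 ≈ 0.967100
step 2 [1y] bond c/2=21/800: DF=(7789131/8000000 − 21/800·(0.967100))/(1+21/800) = 231/250 ≈ 0.924000
step 3 [1.5y] zero: DF = P = 8823/10000 ≈ 0.882300
step 4 [2y] bond c/2=3/400: DF=(43083/50000 − 3/400·(0.967100+0.924000+0.882300))/(1+3/400) = 4173/5000 ≈ 0.834600
step 5 [2.5y] bond c/2=17/800: DF=(886317/1000000 − 17/800·(0.967100+0.924000+0.882300+0.834600))/(1+17/800) = 991/1250 ≈ 0.792800
step 6 [3y] swap r/2=563/12939: DF=(1 − 563/12939·(0.967100+0.924000+0.882300+0.834600+0.792800))/(1+563/12939) = 1937/2500 ≈ 0.774800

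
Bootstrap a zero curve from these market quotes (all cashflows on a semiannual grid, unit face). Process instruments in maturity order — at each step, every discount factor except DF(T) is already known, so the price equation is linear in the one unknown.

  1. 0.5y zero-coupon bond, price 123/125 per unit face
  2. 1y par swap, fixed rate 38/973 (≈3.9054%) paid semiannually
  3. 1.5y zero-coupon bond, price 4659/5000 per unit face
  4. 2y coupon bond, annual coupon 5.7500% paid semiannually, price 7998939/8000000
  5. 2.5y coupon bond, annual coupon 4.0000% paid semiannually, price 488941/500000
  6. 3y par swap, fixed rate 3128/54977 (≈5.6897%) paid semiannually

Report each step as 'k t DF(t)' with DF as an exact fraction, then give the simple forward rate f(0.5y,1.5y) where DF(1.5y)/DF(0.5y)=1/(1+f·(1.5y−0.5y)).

step 1 [0.5y] zero: DF = P = 123/125 ≈ 0.984000
step 2 [1y] swap r/2=19/973: DF=(1 − 19/973·(0.984000))/(1+19/973) = 481/500 ≈ 0.962000
step 3 [1.5y] zero: DF = P = 4659/5000 ≈ 0.931800
step 4 [2y] bond c/2=23/800: DF=(7998939/8000000 − 23/800·(0.984000+0.962000+0.931800))/(1+23/800) = 1783/2000 ≈ 0.891500
step 5 [2.5y] bond c/2=1/50: DF=(488941/500000 − 1/50·(0.984000+0.962000+0.931800+0.891500))/(1+1/50) = 553/625 ≈ 0.884800
step 6 [3y] swap r/2=1564/54977: DF=(1 − 1564/54977·(0.984000+0.962000+0.931800+0.891500+0.884800))/(1+1564/54977) = 2109/2500 ≈ 0.843600

1 1/2 123/125
2 1 481/500
3 3/2 4659/5000
4 2 1783/2000
5 5/2 553/625
6 3 2109/2500
f(0.5y,1.5y) = ((123/125)/(4659/5000) − 1)/(1) = 87/1553 ≈ 5.6021%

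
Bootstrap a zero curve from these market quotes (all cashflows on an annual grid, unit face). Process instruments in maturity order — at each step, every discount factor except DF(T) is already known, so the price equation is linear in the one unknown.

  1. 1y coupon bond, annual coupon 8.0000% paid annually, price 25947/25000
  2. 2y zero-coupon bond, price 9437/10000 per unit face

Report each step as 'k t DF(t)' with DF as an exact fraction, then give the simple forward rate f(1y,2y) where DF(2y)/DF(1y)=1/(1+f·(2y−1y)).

1 1 961/1000
2 2 9437/10000
f(1y,2y) = ((961/1000)/(9437/10000) − 1)/(1) = 173/9437 ≈ 1.8332%

step 1 [1y] bond c/1=2/25: DF=(25947/25000 − 2/25·(0))/(1+2/25) = 961/1000 ≈ 0.961000
step 2 [2y] zero: DF = P = 9437/10000 ≈ 0.943700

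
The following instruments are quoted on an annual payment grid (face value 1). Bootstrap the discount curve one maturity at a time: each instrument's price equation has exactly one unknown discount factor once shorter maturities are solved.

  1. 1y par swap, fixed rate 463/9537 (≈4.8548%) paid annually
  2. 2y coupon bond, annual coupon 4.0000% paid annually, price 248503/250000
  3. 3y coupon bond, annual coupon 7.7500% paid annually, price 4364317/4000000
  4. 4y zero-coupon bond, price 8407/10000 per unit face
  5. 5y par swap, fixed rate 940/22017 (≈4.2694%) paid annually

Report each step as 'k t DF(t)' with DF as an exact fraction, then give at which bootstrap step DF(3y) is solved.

1 1 9537/10000
2 2 9191/10000
3 3 8779/10000
4 4 8407/10000
5 5 203/250
DF(3y) is solved at step 3

step 1 [1y] swap r/1=463/9537: DF=(1 − 463/9537·(0))/(1+463/9537) = 9537/10000 ≈ 0.953700
step 2 [2y] bond c/1=1/25: DF=(248503/250000 − 1/25·(0.953700))/(1+1/25) = 9191/10000 ≈ 0.919100
step 3 [3y] bond c/1=31/400: DF=(4364317/4000000 − 31/400·(0.953700+0.919100))/(1+31/400) = 8779/10000 ≈ 0.877900
step 4 [4y] zero: DF = P = 8407/10000 ≈ 0.840700
step 5 [5y] swap r/1=940/22017: DF=(1 − 940/22017·(0.953700+0.919100+0.877900+0.840700))/(1+940/22017) = 203/250 ≈ 0.812000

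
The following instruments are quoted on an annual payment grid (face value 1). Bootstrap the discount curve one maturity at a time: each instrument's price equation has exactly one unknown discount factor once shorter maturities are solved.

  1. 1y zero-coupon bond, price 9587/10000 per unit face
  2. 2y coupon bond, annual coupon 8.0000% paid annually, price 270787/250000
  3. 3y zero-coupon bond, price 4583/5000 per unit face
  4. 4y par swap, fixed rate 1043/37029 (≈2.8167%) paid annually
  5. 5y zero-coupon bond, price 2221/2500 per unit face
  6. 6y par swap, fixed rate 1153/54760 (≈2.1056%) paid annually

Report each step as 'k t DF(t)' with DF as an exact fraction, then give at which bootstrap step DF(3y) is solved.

step 1 [1y] zero: DF = P = 9587/10000 ≈ 0.958700
step 2 [2y] bond c/1=2/25: DF=(270787/250000 − 2/25·(0.958700))/(1+2/25) = 9319/10000 ≈ 0.931900
step 3 [3y] zero: DF = P = 4583/5000 ≈ 0.916600
step 4 [4y] swap r/1=1043/37029: DF=(1 − 1043/37029·(0.958700+0.931900+0.916600))/(1+1043/37029) = 8957/10000 ≈ 0.895700
step 5 [5y] zero: DF = P = 2221/2500 ≈ 0.888400
step 6 [6y] swap r/1=1153/54760: DF=(1 − 1153/54760·(0.958700+0.931900+0.916600+0.895700+0.888400))/(1+1153/54760) = 8847/10000 ≈ 0.884700

1 1 9587/10000
2 2 9319/10000
3 3 4583/5000
4 4 8957/10000
5 5 2221/2500
6 6 8847/10000
DF(3y) is solved at step 3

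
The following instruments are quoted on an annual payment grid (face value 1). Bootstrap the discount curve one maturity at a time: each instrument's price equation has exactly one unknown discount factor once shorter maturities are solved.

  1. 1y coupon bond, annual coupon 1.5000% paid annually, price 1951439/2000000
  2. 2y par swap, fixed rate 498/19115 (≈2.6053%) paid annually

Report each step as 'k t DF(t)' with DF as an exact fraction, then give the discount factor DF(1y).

1 1 9613/10000
2 2 4751/5000
DF(1y) = 9613/10000 ≈ 0.961300

step 1 [1y] bond c/1=3/200: DF=(1951439/2000000 − 3/200·(0))/(1+3/200) = 9613/10000 ≈ 0.961300
step 2 [2y] swap r/1=498/19115: DF=(1 − 498/19115·(0.961300))/(1+498/19115) = 4751/5000 ≈ 0.950200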